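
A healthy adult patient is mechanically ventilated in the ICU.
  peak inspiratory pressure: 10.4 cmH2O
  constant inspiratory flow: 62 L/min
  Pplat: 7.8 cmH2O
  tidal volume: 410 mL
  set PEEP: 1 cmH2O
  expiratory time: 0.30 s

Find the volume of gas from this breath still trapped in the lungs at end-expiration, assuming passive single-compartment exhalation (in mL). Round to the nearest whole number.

57

Flow: 62 L/min ÷ 60 = 1.0333 L/s.
R = (PIP − Pplat)/V̇ = (10.4 − 7.8) / 1.0333 = 2.6/1.0333 = 2.516 cmH2O·s/L.
C = Vt/(Pplat − PEEP) = 410.0 / (7.8 − 1) = 410.0/6.8 = 60.294 mL/cmH2O.
τ = R × C = 2.516 × 0.06029 L/cmH2O = 0.1517 s.
Fraction remaining = e^(−Te/τ) = e^(−0.30/0.1517) = 0.1384.
Trapped volume = 410.0 × 0.1384 = 56.744 mL.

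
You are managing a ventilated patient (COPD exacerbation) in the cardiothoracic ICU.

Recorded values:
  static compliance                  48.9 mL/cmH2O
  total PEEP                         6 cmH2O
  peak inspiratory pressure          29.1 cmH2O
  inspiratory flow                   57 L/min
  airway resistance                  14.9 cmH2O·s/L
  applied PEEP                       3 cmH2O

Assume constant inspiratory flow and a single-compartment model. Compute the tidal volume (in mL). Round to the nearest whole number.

437

Flow: 57 L/min ÷ 60 = 0.95 L/s.
Total PEEP = 6 cmH2O (set 3 + intrinsic 3); this is the baseline alveolar pressure.
Equation of motion (constant flow): PIP = Vt/C + R·V̇ + PEEP.
Vt/C = PIP − R·V̇ − PEEP = 29.1 − 14.155 − 6 = 8.945 cmH2O.
Vt = C × 8.945 = 48.9 × 8.945 = 437.41 mL.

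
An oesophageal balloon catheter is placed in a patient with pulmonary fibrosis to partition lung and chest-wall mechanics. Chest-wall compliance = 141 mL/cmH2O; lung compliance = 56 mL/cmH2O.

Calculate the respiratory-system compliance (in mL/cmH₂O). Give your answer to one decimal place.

40.1

Lung and chest wall are elastances in series: 1/Crs = 1/CL + 1/Ccw.
1/Crs = 1/56 + 1/141 = 0.02495.
Crs = 40.08 mL/cmH2O.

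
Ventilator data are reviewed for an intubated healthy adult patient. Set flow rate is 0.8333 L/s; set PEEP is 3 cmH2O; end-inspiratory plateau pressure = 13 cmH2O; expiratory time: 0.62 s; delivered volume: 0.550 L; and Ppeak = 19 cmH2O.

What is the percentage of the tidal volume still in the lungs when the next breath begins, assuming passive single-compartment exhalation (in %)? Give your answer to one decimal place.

R = (PIP − Pplat)/V̇ = (19 − 13) / 0.8333 = 6.0/0.8333 = 7.2 cmH2O·s/L.
C = Vt/(Pplat − PEEP) = 550.0 / (13 − 3) = 550.0/10.0 = 55.0 mL/cmH2O.
τ = R × C = 7.2 × 0.055 L/cmH2O = 0.396 s.
Fraction remaining at end-expiration = e^(−Te/τ) = e^(−0.62/0.396) = 0.209 → 20.9%.

20.9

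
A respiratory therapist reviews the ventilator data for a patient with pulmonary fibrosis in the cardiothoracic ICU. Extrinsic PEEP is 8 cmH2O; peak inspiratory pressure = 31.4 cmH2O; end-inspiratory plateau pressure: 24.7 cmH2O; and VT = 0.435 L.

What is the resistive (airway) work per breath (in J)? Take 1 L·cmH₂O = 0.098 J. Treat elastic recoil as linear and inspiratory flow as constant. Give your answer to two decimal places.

With constant inspiratory flow the resistive pressure is constant at PIP − Pplat = 31.4 − 24.7 = 6.7 cmH2O, so resistive work = 6.7 × 0.435 = 2.915 L·cmH2O.
× 0.098 J/(L·cmH2O) → 0.2857 J.

0.29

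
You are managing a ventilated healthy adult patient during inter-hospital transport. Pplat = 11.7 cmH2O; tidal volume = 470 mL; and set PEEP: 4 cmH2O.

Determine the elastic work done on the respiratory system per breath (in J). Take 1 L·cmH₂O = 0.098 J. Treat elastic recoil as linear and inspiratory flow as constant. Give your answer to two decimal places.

Elastic work ≈ ½ × (Pplat − PEEP) × Vt = 0.5 × (11.7 − 4) × 0.470 L = 0.5 × 7.7 × 0.470 = 1.81 L·cmH2O.
× 0.098 J/(L·cmH2O) → 0.1774 J.

0.18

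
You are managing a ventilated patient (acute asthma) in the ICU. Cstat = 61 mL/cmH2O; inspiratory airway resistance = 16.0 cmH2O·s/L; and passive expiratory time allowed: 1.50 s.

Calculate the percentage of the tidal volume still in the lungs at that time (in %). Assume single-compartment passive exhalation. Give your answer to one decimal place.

τ = R × C = 16.0 × 61 mL/cmH2O = 16.0 × 0.061 L/cmH2O = 0.976 s.
Passive exhalation: V(t)/V₀ = e^(−t/τ) = e^(−1.50/0.976) = 0.215.
Fraction remaining = 0.215 → 21.5%.

21.5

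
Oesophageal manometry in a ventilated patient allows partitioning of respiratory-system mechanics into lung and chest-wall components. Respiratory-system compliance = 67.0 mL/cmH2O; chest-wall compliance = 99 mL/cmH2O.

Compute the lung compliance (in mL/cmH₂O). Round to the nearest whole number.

207

1/CL = 1/Crs − 1/Ccw.
1/CL = 1/67.0 − 1/99 = 0.004824.
CL = 207.3 mL/cmH2O.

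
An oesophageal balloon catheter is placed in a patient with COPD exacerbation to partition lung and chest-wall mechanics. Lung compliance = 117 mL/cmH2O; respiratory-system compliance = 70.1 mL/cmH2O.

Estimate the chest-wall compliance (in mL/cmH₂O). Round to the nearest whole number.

1/Ccw = 1/Crs − 1/CL.
1/Ccw = 1/70.1 − 1/117 = 0.005718.
Ccw = 174.89 mL/cmH2O.

175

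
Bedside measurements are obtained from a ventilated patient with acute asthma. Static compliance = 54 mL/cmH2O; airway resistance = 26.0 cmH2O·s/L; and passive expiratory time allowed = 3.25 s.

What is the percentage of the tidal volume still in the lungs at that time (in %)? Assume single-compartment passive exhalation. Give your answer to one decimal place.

τ = R × C = 26.0 × 54 mL/cmH2O = 26.0 × 0.054 L/cmH2O = 1.404 s.
Passive exhalation: V(t)/V₀ = e^(−t/τ) = e^(−3.25/1.404) = 0.09878.
Fraction remaining = 0.09878 → 9.878%.

9.9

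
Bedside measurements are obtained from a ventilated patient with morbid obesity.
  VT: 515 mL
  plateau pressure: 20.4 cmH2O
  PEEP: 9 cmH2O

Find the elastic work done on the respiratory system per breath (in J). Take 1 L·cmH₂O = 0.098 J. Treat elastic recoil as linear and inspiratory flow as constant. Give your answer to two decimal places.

Elastic work ≈ ½ × (Pplat − PEEP) × Vt = 0.5 × (20.4 − 9) × 0.515 L = 0.5 × 11.4 × 0.515 = 2.936 L·cmH2O.
× 0.098 J/(L·cmH2O) → 0.2877 J.

0.29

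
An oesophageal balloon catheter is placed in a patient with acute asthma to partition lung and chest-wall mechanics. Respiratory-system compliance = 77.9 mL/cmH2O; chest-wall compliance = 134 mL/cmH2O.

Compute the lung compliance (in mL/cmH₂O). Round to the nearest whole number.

1/CL = 1/Crs − 1/Ccw.
1/CL = 1/77.9 − 1/134 = 0.005374.
CL = 186.08 mL/cmH2O.

186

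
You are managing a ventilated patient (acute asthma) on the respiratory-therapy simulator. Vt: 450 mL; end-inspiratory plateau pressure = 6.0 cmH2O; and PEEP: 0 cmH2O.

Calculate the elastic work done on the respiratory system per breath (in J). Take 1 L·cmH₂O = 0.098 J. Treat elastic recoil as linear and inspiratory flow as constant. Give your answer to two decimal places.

0.13

Elastic work ≈ ½ × (Pplat − PEEP) × Vt = 0.5 × (6.0 − 0) × 0.450 L = 0.5 × 6.0 × 0.450 = 1.35 L·cmH2O.
× 0.098 J/(L·cmH2O) → 0.1323 J.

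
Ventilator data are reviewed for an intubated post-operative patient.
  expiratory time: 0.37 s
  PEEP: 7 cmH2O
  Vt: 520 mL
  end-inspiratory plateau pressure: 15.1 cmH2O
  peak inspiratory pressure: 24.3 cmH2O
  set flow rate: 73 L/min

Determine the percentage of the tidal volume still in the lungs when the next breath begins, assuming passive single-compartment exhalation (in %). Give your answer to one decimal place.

46.7

Flow: 73 L/min ÷ 60 = 1.2167 L/s.
R = (PIP − Pplat)/V̇ = (24.3 − 15.1) / 1.2167 = 9.2/1.2167 = 7.561 cmH2O·s/L.
C = Vt/(Pplat − PEEP) = 520.0 / (15.1 − 7) = 520.0/8.1 = 64.198 mL/cmH2O.
τ = R × C = 7.561 × 0.0642 L/cmH2O = 0.4854 s.
Fraction remaining at end-expiration = e^(−Te/τ) = e^(−0.37/0.4854) = 0.4666 → 46.66%.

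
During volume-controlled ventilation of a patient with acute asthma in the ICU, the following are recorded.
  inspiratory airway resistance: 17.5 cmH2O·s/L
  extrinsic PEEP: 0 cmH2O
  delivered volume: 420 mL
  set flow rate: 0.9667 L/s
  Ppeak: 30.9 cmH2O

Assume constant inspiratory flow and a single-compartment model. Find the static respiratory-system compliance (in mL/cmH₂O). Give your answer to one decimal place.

Equation of motion (constant flow): PIP = Vt/C + R·V̇ + PEEP.
Vt/C = PIP − R·V̇ − PEEP = 30.9 − 17.5×0.9667 − 0 = 30.9 − 16.917 − 0 = 13.983 cmH2O.
C = Vt / 13.983 = 420 / 13.983 = 30.036 mL/cmH2O.

30.0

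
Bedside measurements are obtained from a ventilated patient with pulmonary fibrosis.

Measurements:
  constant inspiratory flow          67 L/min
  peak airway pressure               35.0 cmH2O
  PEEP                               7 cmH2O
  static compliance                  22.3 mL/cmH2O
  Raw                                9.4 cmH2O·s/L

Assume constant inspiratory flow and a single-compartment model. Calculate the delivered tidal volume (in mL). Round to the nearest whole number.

Flow: 67 L/min ÷ 60 = 1.1167 L/s.
Equation of motion (constant flow): PIP = Vt/C + R·V̇ + PEEP.
Vt/C = PIP − R·V̇ − PEEP = 35.0 − 10.497 − 7 = 17.503 cmH2O.
Vt = C × 17.503 = 22.3 × 17.503 = 390.32 mL.

390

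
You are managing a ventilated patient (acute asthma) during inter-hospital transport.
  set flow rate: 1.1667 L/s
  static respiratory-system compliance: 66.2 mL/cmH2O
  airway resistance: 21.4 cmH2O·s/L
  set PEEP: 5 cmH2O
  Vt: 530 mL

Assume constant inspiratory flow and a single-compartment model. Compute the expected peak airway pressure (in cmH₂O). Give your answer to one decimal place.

Equation of motion (constant flow): PIP = Vt/C + R·V̇ + PEEP.
PIP = 530/66.2 + 21.4×1.1667 + 5 = 8.006 + 24.967 + 5 = 37.973 cmH2O.

38.0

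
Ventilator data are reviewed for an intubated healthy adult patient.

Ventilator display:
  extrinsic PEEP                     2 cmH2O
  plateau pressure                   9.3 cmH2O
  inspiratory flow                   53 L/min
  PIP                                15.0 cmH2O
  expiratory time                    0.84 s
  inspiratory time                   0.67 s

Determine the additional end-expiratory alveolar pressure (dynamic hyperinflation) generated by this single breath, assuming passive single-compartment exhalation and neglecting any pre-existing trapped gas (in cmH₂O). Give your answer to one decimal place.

1.5

Flow: 53 L/min ÷ 60 = 0.8833 L/s.
Vt = flow × Ti = 0.8833 L/s × 0.67 s × 1000 mL/L = 591.81 mL.
R = (PIP − Pplat)/V̇ = (15.0 − 9.3) / 0.8833 = 5.7/0.8833 = 6.453 cmH2O·s/L.
C = Vt/(Pplat − PEEP) = 591.81 / (9.3 − 2) = 591.81/7.3 = 81.07 mL/cmH2O.
τ = R × C = 6.453 × 0.08107 L/cmH2O = 0.5231 s.
Fraction remaining = e^(−Te/τ) = e^(−0.84/0.5231) = 0.2007; trapped volume = 591.81 × 0.2007 = 118.78 mL.
Additional alveolar pressure from trapping ≈ V_trapped / C = 118.78 / 81.07 = 1.465 cmH2O.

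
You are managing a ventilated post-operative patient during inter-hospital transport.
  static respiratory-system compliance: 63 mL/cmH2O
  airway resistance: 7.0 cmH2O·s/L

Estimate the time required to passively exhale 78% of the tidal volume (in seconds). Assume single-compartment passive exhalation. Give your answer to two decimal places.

τ = R × C = 7.0 × 63 mL/cmH2O = 7.0 × 0.063 L/cmH2O = 0.441 s.
Exhaled fraction f = 1 − e^(−t/τ) → t = −τ·ln(1 − f) = −0.441·ln(0.22) = 0.6677 s.

0.67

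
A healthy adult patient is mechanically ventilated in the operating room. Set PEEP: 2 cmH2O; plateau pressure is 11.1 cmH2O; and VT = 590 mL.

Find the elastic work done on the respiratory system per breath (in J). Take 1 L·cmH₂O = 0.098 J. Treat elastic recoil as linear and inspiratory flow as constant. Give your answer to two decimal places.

Elastic work ≈ ½ × (Pplat − PEEP) × Vt = 0.5 × (11.1 − 2) × 0.590 L = 0.5 × 9.1 × 0.590 = 2.685 L·cmH2O.
× 0.098 J/(L·cmH2O) → 0.2631 J.

0.26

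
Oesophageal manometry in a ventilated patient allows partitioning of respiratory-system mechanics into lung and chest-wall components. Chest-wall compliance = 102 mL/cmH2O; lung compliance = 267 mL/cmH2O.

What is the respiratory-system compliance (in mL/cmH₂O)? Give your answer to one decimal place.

Lung and chest wall are elastances in series: 1/Crs = 1/CL + 1/Ccw.
1/Crs = 1/267 + 1/102 = 0.01355.
Crs = 73.801 mL/cmH2O.

73.8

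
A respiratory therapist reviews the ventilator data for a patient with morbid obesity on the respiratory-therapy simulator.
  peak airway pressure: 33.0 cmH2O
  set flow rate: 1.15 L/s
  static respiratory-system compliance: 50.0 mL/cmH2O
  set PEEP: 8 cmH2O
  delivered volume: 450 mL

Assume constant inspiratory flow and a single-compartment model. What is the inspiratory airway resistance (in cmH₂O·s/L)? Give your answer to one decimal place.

13.9

Equation of motion (constant flow): PIP = Vt/C + R·V̇ + PEEP.
R·V̇ = PIP − Vt/C − PEEP = 33.0 − 450/50.0 − 8 = 33.0 − 9.0 − 8 = 16.0 cmH2O.
R = 16.0 / 1.15 = 13.913 cmH2O·s/L.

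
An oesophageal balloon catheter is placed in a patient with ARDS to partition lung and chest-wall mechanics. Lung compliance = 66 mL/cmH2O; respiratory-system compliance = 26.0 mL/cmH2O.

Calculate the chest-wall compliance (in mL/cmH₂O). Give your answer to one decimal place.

1/Ccw = 1/Crs − 1/CL.
1/Ccw = 1/26.0 − 1/66 = 0.02331.
Ccw = 42.9 mL/cmH2O.

42.9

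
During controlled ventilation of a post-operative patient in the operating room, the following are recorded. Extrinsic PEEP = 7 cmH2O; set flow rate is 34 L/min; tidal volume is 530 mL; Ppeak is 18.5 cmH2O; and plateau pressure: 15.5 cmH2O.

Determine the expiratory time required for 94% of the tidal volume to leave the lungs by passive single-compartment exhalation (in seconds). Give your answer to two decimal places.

0.93

Flow: 34 L/min ÷ 60 = 0.5667 L/s.
R = (PIP − Pplat)/V̇ = (18.5 − 15.5) / 0.5667 = 3.0/0.5667 = 5.294 cmH2O·s/L.
C = Vt/(Pplat − PEEP) = 530.0 / (15.5 − 7) = 530.0/8.5 = 62.353 mL/cmH2O.
τ = R × C = 5.294 × 0.06235 L/cmH2O = 0.3301 s.
t = −τ·ln(1 − 0.94) = −0.3301·ln(0.06) = 0.9287 s.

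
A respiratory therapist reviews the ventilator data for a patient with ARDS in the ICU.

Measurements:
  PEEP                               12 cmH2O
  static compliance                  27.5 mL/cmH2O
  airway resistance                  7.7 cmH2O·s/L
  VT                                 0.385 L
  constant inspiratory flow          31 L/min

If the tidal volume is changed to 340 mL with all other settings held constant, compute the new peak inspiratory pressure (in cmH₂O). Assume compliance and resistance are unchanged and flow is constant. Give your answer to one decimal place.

Flow: 31 L/min ÷ 60 = 0.5167 L/s.
PIP = Vt/C + R·V̇ + PEEP (constant-flow equation of motion).
Only the elastic term changes: ΔPIP = ΔVt / C = (340 − 385) / 27.5 = -1.636 cmH2O.
Original PIP = 385/27.5 + 7.7×0.5167 + 12 = 29.979 cmH2O; new PIP = 29.979 + (-1.636) = 28.343 cmH2O.

28.3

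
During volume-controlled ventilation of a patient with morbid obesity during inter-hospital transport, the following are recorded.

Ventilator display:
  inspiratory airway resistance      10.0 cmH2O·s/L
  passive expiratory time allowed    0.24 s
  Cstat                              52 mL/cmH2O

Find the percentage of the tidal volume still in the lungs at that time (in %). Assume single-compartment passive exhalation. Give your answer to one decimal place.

τ = R × C = 10.0 × 52 mL/cmH2O = 10.0 × 0.052 L/cmH2O = 0.52 s.
Passive exhalation: V(t)/V₀ = e^(−t/τ) = e^(−0.24/0.52) = 0.6303.
Fraction remaining = 0.6303 → 63.03%.

63.0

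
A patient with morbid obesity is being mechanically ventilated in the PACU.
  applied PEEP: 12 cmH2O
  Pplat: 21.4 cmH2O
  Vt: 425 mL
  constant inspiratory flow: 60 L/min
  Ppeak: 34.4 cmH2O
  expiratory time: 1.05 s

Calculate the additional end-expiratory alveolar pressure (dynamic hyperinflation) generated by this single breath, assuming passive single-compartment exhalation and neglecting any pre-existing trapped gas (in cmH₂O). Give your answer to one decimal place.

Flow: 60 L/min ÷ 60 = 1 L/s.
R = (PIP − Pplat)/V̇ = (34.4 − 21.4) / 1 = 13.0/1 = 13.0 cmH2O·s/L.
C = Vt/(Pplat − PEEP) = 425.0 / (21.4 − 12) = 425.0/9.4 = 45.213 mL/cmH2O.
τ = R × C = 13.0 × 0.04521 L/cmH2O = 0.5877 s.
Fraction remaining = e^(−Te/τ) = e^(−1.05/0.5877) = 0.1675; trapped volume = 425.0 × 0.1675 = 71.188 mL.
Additional alveolar pressure from trapping ≈ V_trapped / C = 71.188 / 45.213 = 1.575 cmH2O.

1.6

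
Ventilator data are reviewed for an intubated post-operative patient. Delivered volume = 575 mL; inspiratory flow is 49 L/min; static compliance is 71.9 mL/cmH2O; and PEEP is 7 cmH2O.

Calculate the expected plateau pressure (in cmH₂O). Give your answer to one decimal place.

15.0

Pplat = PEEP + Vt / Cstat = 7 + 575 / 71.9 = 7 + 7.997 = 14.997 cmH2O.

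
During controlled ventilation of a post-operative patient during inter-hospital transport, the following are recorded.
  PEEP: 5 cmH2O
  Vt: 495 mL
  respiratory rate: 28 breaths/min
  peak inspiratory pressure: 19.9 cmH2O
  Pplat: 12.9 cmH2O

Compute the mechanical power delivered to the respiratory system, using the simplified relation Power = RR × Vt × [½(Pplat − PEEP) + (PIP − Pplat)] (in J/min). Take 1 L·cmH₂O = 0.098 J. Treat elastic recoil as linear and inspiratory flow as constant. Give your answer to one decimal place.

Per-breath work = Vt × [½(Pplat−PEEP) + (PIP−Pplat)] = 0.495 × [0.5×7.9 + 7.0] = 0.495 × 10.95 = 5.42 L·cmH2O.
Power = 28 × 5.42 = 151.76 L·cmH2O/min.
× 0.098 J/(L·cmH2O) → 14.872 J/min.

14.9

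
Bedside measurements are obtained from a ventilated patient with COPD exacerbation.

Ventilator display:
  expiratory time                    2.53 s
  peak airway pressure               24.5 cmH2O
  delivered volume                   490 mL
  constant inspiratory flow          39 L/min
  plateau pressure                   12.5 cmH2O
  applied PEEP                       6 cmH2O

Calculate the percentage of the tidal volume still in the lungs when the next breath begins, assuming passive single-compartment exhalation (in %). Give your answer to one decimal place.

Flow: 39 L/min ÷ 60 = 0.65 L/s.
R = (PIP − Pplat)/V̇ = (24.5 − 12.5) / 0.65 = 12.0/0.65 = 18.462 cmH2O·s/L.
C = Vt/(Pplat − PEEP) = 490.0 / (12.5 − 6) = 490.0/6.5 = 75.385 mL/cmH2O.
τ = R × C = 18.462 × 0.07539 L/cmH2O = 1.392 s.
Fraction remaining at end-expiration = e^(−Te/τ) = e^(−2.53/1.392) = 0.1624 → 16.24%.

16.2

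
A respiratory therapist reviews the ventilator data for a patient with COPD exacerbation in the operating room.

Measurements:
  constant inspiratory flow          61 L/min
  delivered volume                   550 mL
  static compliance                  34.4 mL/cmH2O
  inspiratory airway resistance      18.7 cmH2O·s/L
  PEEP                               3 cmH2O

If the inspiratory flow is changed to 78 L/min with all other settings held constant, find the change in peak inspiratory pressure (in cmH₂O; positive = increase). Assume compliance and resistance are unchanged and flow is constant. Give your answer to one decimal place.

Flow: 61 L/min ÷ 60 = 1.0167 L/s.
New flow: 78 L/min ÷ 60 = 1.3 L/s.
PIP = Vt/C + R·V̇ + PEEP (constant-flow equation of motion).
Only the resistive term changes: ΔPIP = R × ΔV̇ = 18.7 × (1.3 − 1.0167) = 18.7 × 0.2833 = 5.298 cmH2O.

5.3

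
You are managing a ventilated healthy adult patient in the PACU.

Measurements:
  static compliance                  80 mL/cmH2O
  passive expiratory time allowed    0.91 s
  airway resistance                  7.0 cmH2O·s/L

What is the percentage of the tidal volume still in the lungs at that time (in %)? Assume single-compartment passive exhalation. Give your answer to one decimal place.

τ = R × C = 7.0 × 80 mL/cmH2O = 7.0 × 0.080 L/cmH2O = 0.56 s.
Passive exhalation: V(t)/V₀ = e^(−t/τ) = e^(−0.91/0.56) = 0.1969.
Fraction remaining = 0.1969 → 19.69%.

19.7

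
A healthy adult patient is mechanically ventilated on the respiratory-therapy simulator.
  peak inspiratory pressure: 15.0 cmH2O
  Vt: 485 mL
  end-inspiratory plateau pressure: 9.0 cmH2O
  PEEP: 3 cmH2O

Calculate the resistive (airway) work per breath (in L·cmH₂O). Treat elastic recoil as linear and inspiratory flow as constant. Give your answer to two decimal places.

2.91

With constant inspiratory flow the resistive pressure is constant at PIP − Pplat = 15.0 − 9.0 = 6.0 cmH2O, so resistive work = 6.0 × 0.485 = 2.91 L·cmH2O.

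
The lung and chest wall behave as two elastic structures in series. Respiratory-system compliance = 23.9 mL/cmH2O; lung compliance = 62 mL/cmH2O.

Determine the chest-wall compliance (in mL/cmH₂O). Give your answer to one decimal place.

1/Ccw = 1/Crs − 1/CL.
1/Ccw = 1/23.9 − 1/62 = 0.02571.
Ccw = 38.895 mL/cmH2O.

38.9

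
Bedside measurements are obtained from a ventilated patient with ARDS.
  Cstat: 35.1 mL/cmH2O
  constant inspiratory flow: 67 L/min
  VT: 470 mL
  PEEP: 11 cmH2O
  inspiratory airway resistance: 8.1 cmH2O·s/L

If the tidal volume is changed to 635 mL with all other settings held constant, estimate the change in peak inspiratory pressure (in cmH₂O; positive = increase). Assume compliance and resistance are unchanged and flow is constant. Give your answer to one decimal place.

PIP = Vt/C + R·V̇ + PEEP (constant-flow equation of motion).
Only the elastic term changes: ΔPIP = ΔVt / C = (635 − 470) / 35.1 = 4.701 cmH2O.

4.7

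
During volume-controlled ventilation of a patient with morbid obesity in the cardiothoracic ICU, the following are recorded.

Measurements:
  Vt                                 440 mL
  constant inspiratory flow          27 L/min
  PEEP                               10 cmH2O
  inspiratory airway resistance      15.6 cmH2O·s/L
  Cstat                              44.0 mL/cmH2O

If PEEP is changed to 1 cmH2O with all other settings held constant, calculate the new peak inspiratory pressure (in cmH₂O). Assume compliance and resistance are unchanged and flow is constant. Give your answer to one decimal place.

Flow: 27 L/min ÷ 60 = 0.45 L/s.
PIP = Vt/C + R·V̇ + PEEP (constant-flow equation of motion).
Only the baseline term changes: ΔPIP = ΔPEEP = 1 − 10 = -9.0 cmH2O.
Original PIP = 440/44.0 + 15.6×0.45 + 10 = 27.02 cmH2O; new PIP = 27.02 + (-9.0) = 18.02 cmH2O.

18.0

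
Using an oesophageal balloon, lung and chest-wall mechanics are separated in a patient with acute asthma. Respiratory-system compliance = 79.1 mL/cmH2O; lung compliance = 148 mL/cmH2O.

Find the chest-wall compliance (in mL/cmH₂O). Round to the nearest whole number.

170

1/Ccw = 1/Crs − 1/CL.
1/Ccw = 1/79.1 − 1/148 = 0.005885.
Ccw = 169.92 mL/cmH2O.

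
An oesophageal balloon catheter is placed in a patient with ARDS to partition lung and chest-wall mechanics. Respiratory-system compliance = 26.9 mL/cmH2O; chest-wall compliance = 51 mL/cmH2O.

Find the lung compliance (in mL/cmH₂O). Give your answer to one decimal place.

56.9

1/CL = 1/Crs − 1/Ccw.
1/CL = 1/26.9 − 1/51 = 0.01757.
CL = 56.915 mL/cmH2O.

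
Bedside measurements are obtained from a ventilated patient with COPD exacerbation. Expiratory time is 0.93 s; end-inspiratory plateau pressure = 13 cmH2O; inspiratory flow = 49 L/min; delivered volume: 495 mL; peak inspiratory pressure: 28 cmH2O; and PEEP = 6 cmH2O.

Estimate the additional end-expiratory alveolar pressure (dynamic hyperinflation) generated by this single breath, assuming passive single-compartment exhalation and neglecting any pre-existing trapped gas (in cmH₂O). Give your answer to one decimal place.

Flow: 49 L/min ÷ 60 = 0.8167 L/s.
R = (PIP − Pplat)/V̇ = (28 − 13) / 0.8167 = 15.0/0.8167 = 18.367 cmH2O·s/L.
C = Vt/(Pplat − PEEP) = 495.0 / (13 − 6) = 495.0/7.0 = 70.714 mL/cmH2O.
τ = R × C = 18.367 × 0.07071 L/cmH2O = 1.299 s.
Fraction remaining = e^(−Te/τ) = e^(−0.93/1.299) = 0.4887; trapped volume = 495.0 × 0.4887 = 241.91 mL.
Additional alveolar pressure from trapping ≈ V_trapped / C = 241.91 / 70.714 = 3.421 cmH2O.

3.4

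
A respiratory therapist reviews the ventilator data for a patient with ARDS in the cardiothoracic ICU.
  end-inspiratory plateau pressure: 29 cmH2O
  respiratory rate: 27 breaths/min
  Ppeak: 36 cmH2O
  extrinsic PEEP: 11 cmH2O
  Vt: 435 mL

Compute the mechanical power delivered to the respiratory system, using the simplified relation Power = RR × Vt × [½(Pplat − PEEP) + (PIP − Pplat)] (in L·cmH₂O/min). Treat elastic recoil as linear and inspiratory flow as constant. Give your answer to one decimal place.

187.9

Per-breath work = Vt × [½(Pplat−PEEP) + (PIP−Pplat)] = 0.435 × [0.5×18.0 + 7.0] = 0.435 × 16.0 = 6.96 L·cmH2O.
Power = 27 × 6.96 = 187.92 L·cmH2O/min.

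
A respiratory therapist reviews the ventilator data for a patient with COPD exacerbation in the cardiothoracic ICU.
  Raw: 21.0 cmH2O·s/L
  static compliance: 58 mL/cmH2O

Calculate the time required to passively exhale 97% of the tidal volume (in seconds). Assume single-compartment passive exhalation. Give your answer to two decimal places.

4.27

τ = R × C = 21.0 × 58 mL/cmH2O = 21.0 × 0.058 L/cmH2O = 1.218 s.
Exhaled fraction f = 1 − e^(−t/τ) → t = −τ·ln(1 − f) = −1.218·ln(0.03) = 4.271 s.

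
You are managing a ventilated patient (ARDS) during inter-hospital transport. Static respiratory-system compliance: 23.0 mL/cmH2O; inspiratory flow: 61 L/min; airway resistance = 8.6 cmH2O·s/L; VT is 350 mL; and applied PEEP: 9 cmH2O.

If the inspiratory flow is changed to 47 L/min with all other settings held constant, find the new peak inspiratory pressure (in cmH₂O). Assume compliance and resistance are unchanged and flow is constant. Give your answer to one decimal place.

31.0

Flow: 61 L/min ÷ 60 = 1.0167 L/s.
New flow: 47 L/min ÷ 60 = 0.7833 L/s.
PIP = Vt/C + R·V̇ + PEEP (constant-flow equation of motion).
Only the resistive term changes: ΔPIP = R × ΔV̇ = 8.6 × (0.7833 − 1.0167) = 8.6 × -0.2334 = -2.007 cmH2O.
Original PIP = 350/23.0 + 8.6×1.0167 + 9 = 32.961 cmH2O; new PIP = 32.961 + (-2.007) = 30.954 cmH2O.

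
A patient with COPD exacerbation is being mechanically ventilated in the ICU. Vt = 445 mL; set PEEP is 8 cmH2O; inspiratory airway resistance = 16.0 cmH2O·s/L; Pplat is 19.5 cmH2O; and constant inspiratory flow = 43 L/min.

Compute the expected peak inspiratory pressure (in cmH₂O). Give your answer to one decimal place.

Flow: 43 L/min ÷ 60 = 0.7167 L/s.
PIP = Pplat + Raw × flow = 19.5 + 16.0 × 0.7167 = 19.5 + 11.467 = 30.967 cmH2O.

31.0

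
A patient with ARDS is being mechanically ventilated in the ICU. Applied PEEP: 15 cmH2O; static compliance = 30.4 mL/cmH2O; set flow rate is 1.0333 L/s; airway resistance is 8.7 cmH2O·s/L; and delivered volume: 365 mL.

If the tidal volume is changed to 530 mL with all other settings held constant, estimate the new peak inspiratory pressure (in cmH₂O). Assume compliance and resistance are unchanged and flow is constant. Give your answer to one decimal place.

PIP = Vt/C + R·V̇ + PEEP (constant-flow equation of motion).
Only the elastic term changes: ΔPIP = ΔVt / C = (530 − 365) / 30.4 = 5.428 cmH2O.
Original PIP = 365/30.4 + 8.7×1.0333 + 15 = 35.996 cmH2O; new PIP = 35.996 + (5.428) = 41.424 cmH2O.

41.4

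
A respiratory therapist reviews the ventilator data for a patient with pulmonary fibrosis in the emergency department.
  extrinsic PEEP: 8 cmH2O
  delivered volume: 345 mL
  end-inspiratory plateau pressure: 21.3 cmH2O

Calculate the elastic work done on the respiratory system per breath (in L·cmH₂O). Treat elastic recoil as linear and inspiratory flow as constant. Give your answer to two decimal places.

Elastic work ≈ ½ × (Pplat − PEEP) × Vt = 0.5 × (21.3 − 8) × 0.345 L = 0.5 × 13.3 × 0.345 = 2.294 L·cmH2O.

2.29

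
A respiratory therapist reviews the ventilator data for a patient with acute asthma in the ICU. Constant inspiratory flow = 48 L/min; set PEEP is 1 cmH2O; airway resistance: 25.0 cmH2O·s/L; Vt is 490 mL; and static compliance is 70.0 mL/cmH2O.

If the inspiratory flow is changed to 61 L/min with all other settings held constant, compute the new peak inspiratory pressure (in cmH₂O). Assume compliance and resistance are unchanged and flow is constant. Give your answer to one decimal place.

33.4

Flow: 48 L/min ÷ 60 = 0.8 L/s.
New flow: 61 L/min ÷ 60 = 1.0167 L/s.
PIP = Vt/C + R·V̇ + PEEP (constant-flow equation of motion).
Only the resistive term changes: ΔPIP = R × ΔV̇ = 25.0 × (1.0167 − 0.8) = 25.0 × 0.2167 = 5.418 cmH2O.
Original PIP = 490/70.0 + 25.0×0.8 + 1 = 28.0 cmH2O; new PIP = 28.0 + (5.418) = 33.418 cmH2O.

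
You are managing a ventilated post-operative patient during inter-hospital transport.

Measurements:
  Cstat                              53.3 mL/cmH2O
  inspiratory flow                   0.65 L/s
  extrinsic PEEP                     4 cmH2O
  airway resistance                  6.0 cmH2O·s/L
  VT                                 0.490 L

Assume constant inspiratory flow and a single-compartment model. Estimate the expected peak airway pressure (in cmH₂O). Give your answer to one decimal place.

Equation of motion (constant flow): PIP = Vt/C + R·V̇ + PEEP.
PIP = 490/53.3 + 6.0×0.65 + 4 = 9.193 + 3.9 + 4 = 17.093 cmH2O.

17.1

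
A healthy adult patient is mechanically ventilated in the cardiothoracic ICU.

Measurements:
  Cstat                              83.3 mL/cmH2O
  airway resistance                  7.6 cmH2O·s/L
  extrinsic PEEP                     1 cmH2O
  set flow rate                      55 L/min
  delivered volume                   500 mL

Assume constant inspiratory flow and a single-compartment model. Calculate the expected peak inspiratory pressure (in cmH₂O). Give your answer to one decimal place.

14.0

Flow: 55 L/min ÷ 60 = 0.9167 L/s.
Equation of motion (constant flow): PIP = Vt/C + R·V̇ + PEEP.
PIP = 500/83.3 + 7.6×0.9167 + 1 = 6.002 + 6.967 + 1 = 13.969 cmH2O.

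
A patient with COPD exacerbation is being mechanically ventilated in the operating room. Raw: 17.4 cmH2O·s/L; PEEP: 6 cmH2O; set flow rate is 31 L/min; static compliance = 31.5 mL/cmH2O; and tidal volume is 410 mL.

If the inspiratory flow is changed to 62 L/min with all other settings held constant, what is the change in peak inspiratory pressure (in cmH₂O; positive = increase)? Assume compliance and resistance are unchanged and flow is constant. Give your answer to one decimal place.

9.0

Flow: 31 L/min ÷ 60 = 0.5167 L/s.
New flow: 62 L/min ÷ 60 = 1.0333 L/s.
PIP = Vt/C + R·V̇ + PEEP (constant-flow equation of motion).
Only the resistive term changes: ΔPIP = R × ΔV̇ = 17.4 × (1.0333 − 0.5167) = 17.4 × 0.5166 = 8.989 cmH2O.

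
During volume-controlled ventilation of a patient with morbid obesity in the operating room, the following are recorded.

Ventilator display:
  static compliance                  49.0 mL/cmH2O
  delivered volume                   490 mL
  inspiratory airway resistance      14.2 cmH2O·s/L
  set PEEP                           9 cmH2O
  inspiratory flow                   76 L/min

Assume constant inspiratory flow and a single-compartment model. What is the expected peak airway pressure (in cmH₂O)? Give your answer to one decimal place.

37.0

Flow: 76 L/min ÷ 60 = 1.2667 L/s.
Equation of motion (constant flow): PIP = Vt/C + R·V̇ + PEEP.
PIP = 490/49.0 + 14.2×1.2667 + 9 = 10.0 + 17.987 + 9 = 36.987 cmH2O.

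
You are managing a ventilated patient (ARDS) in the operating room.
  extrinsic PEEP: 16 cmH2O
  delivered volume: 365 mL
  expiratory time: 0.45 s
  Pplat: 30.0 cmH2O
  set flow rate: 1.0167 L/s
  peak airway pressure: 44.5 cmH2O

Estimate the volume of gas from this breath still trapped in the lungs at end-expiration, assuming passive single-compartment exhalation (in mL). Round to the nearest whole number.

109

R = (PIP − Pplat)/V̇ = (44.5 − 30.0) / 1.0167 = 14.5/1.0167 = 14.262 cmH2O·s/L.
C = Vt/(Pplat − PEEP) = 365.0 / (30.0 − 16) = 365.0/14.0 = 26.071 mL/cmH2O.
τ = R × C = 14.262 × 0.02607 L/cmH2O = 0.3718 s.
Fraction remaining = e^(−Te/τ) = e^(−0.45/0.3718) = 0.2981.
Trapped volume = 365.0 × 0.2981 = 108.81 mL.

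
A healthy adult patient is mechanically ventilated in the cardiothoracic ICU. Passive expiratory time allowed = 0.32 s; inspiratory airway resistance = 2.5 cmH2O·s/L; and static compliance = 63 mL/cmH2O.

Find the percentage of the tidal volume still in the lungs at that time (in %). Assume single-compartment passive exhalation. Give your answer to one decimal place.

τ = R × C = 2.5 × 63 mL/cmH2O = 2.5 × 0.063 L/cmH2O = 0.1575 s.
Passive exhalation: V(t)/V₀ = e^(−t/τ) = e^(−0.32/0.1575) = 0.1311.
Fraction remaining = 0.1311 → 13.11%.

13.1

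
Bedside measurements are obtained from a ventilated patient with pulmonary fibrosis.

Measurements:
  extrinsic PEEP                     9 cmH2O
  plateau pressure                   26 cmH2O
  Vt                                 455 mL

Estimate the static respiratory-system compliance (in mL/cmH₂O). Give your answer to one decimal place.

Cstat = Vt / (Pplat − PEEP) = 455 / (26 − 9) = 455 / 17.0 = 26.765 mL/cmH2O.

26.8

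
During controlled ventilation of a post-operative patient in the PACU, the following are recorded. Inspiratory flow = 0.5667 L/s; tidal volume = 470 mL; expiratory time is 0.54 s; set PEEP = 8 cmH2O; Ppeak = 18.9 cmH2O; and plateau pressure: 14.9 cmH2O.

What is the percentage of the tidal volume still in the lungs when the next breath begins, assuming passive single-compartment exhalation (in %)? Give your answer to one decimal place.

32.5

R = (PIP − Pplat)/V̇ = (18.9 − 14.9) / 0.5667 = 4.0/0.5667 = 7.058 cmH2O·s/L.
C = Vt/(Pplat − PEEP) = 470.0 / (14.9 − 8) = 470.0/6.9 = 68.116 mL/cmH2O.
τ = R × C = 7.058 × 0.06812 L/cmH2O = 0.4808 s.
Fraction remaining at end-expiration = e^(−Te/τ) = e^(−0.54/0.4808) = 0.3253 → 32.53%.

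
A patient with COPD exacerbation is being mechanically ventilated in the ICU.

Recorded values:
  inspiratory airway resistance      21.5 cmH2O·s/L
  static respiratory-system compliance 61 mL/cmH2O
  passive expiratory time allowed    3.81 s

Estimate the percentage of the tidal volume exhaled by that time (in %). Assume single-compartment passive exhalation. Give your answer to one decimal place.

94.5

τ = R × C = 21.5 × 61 mL/cmH2O = 21.5 × 0.061 L/cmH2O = 1.312 s.
Passive exhalation: V(t)/V₀ = e^(−t/τ) = e^(−3.81/1.312) = 0.05481.
Fraction exhaled = 1 − 0.05481 = 0.9452 → 94.52%.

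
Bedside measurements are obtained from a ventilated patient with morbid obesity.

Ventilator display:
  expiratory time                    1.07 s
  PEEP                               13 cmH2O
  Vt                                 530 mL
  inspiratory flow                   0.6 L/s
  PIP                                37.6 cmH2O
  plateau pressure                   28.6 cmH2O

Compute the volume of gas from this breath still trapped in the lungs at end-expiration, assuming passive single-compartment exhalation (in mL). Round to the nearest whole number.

R = (PIP − Pplat)/V̇ = (37.6 − 28.6) / 0.6 = 9.0/0.6 = 15.0 cmH2O·s/L.
C = Vt/(Pplat − PEEP) = 530.0 / (28.6 − 13) = 530.0/15.6 = 33.974 mL/cmH2O.
τ = R × C = 15.0 × 0.03397 L/cmH2O = 0.5096 s.
Fraction remaining = e^(−Te/τ) = e^(−1.07/0.5096) = 0.1225.
Trapped volume = 530.0 × 0.1225 = 64.925 mL.

65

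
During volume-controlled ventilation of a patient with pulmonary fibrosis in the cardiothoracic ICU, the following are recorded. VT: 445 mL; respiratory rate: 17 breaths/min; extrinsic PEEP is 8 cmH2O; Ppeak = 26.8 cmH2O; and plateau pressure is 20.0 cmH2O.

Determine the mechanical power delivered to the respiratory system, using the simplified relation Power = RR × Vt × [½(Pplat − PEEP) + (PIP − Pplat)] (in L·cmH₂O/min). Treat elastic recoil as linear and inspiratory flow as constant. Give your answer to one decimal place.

Per-breath work = Vt × [½(Pplat−PEEP) + (PIP−Pplat)] = 0.445 × [0.5×12.0 + 6.8] = 0.445 × 12.8 = 5.696 L·cmH2O.
Power = 17 × 5.696 = 96.832 L·cmH2O/min.

96.8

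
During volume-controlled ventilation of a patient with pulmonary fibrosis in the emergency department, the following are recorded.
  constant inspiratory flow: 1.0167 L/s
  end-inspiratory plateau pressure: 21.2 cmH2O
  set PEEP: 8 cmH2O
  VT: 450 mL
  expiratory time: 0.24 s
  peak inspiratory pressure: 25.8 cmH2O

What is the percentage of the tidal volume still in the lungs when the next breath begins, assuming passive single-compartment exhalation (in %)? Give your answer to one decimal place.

21.1

R = (PIP − Pplat)/V̇ = (25.8 − 21.2) / 1.0167 = 4.6/1.0167 = 4.524 cmH2O·s/L.
C = Vt/(Pplat − PEEP) = 450.0 / (21.2 − 8) = 450.0/13.2 = 34.091 mL/cmH2O.
τ = R × C = 4.524 × 0.03409 L/cmH2O = 0.1542 s.
Fraction remaining at end-expiration = e^(−Te/τ) = e^(−0.24/0.1542) = 0.2109 → 21.09%.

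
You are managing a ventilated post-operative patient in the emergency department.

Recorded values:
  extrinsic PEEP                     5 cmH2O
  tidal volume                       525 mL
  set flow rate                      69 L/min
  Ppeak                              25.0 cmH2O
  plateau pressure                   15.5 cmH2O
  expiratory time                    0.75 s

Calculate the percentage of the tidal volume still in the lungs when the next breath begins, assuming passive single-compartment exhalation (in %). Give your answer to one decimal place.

Flow: 69 L/min ÷ 60 = 1.15 L/s.
R = (PIP − Pplat)/V̇ = (25.0 − 15.5) / 1.15 = 9.5/1.15 = 8.261 cmH2O·s/L.
C = Vt/(Pplat − PEEP) = 525.0 / (15.5 − 5) = 525.0/10.5 = 50.0 mL/cmH2O.
τ = R × C = 8.261 × 0.05 L/cmH2O = 0.4131 s.
Fraction remaining at end-expiration = e^(−Te/τ) = e^(−0.75/0.4131) = 0.1627 → 16.27%.

16.3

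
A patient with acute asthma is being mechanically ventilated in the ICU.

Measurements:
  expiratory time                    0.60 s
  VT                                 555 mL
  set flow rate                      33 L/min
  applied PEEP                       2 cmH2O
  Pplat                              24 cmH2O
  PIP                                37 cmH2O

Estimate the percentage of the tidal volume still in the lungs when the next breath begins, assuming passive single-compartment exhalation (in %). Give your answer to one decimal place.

36.6

Flow: 33 L/min ÷ 60 = 0.55 L/s.
R = (PIP − Pplat)/V̇ = (37 − 24) / 0.55 = 13.0/0.55 = 23.636 cmH2O·s/L.
C = Vt/(Pplat − PEEP) = 555.0 / (24 − 2) = 555.0/22.0 = 25.227 mL/cmH2O.
τ = R × C = 23.636 × 0.02523 L/cmH2O = 0.5963 s.
Fraction remaining at end-expiration = e^(−Te/τ) = e^(−0.60/0.5963) = 0.3656 → 36.56%.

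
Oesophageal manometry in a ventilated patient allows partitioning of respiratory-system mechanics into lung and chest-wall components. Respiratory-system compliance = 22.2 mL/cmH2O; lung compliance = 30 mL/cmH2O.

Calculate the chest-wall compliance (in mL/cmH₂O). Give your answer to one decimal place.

1/Ccw = 1/Crs − 1/CL.
1/Ccw = 1/22.2 − 1/30 = 0.01171.
Ccw = 85.397 mL/cmH2O.

85.4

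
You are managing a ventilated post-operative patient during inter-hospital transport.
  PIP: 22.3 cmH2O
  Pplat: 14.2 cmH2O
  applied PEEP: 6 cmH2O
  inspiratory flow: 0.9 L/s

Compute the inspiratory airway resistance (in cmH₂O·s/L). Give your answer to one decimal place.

Raw = (PIP − Pplat) / flow = (22.3 − 14.2) / 0.9 = 8.1 / 0.9 = 9.0 cmH2O·s/L.

9.0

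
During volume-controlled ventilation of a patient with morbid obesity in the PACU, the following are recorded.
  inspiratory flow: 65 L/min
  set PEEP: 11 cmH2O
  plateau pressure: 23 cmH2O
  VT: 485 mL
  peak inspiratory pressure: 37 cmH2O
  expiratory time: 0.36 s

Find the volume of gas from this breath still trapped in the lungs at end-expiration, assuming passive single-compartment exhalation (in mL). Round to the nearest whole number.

243

Flow: 65 L/min ÷ 60 = 1.0833 L/s.
R = (PIP − Pplat)/V̇ = (37 − 23) / 1.0833 = 14.0/1.0833 = 12.923 cmH2O·s/L.
C = Vt/(Pplat − PEEP) = 485.0 / (23 − 11) = 485.0/12.0 = 40.417 mL/cmH2O.
τ = R × C = 12.923 × 0.04042 L/cmH2O = 0.5223 s.
Fraction remaining = e^(−Te/τ) = e^(−0.36/0.5223) = 0.5019.
Trapped volume = 485.0 × 0.5019 = 243.42 mL.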